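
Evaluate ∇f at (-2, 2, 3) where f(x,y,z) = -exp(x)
(-exp(-2), 0, 0)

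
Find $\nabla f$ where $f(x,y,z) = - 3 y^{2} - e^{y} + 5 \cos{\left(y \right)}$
(0, -6*y - exp(y) - 5*sin(y), 0)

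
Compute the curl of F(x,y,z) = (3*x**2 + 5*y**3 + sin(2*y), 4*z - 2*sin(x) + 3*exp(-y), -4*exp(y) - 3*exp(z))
(-4*exp(y) - 4, 0, -15*y**2 - 2*cos(x) - 2*cos(2*y))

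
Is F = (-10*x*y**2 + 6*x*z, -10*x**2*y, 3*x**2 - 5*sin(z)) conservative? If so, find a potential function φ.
Yes, F is conservative. φ = -5*x**2*y**2 + 3*x**2*z + 5*cos(z)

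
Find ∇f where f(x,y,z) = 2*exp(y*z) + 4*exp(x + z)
(4*exp(x + z), 2*z*exp(y*z), 2*y*exp(y*z) + 4*exp(x + z))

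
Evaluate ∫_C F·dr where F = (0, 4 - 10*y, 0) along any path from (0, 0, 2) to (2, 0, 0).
0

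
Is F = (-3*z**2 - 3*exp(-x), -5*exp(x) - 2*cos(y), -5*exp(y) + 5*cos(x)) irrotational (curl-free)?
No, ∇×F = (-5*exp(y), -6*z + 5*sin(x), -5*exp(x))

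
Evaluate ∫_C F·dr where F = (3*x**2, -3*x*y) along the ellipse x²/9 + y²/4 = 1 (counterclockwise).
0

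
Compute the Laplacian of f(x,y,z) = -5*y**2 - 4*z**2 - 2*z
-18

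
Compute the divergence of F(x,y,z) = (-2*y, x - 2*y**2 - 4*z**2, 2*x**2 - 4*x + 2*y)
-4*y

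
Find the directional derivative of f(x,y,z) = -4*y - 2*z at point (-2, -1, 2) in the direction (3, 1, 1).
-6*sqrt(11)/11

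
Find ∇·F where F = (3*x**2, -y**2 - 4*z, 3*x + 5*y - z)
6*x - 2*y - 1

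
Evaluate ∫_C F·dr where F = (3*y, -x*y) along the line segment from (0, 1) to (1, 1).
3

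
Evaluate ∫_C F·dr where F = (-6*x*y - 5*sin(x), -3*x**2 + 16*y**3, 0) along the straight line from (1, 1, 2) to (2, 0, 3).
-5*cos(1) + 5*cos(2) - 1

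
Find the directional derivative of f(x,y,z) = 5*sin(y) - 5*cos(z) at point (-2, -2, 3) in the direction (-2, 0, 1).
sqrt(5)*sin(3)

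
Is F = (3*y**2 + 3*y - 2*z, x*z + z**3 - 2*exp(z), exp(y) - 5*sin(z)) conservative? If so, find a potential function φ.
No, ∇×F = (-x - 3*z**2 + exp(y) + 2*exp(z), -2, -6*y + z - 3) ≠ 0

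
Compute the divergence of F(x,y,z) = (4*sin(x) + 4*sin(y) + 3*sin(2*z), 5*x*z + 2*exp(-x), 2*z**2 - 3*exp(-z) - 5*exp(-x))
4*z + 4*cos(x) + 3*exp(-z)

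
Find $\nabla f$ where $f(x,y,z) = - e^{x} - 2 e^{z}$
(-exp(x), 0, -2*exp(z))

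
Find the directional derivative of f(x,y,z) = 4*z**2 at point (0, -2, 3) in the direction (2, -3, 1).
12*sqrt(14)/7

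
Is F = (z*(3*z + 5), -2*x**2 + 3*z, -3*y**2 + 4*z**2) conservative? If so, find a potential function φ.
No, ∇×F = (-6*y - 3, 6*z + 5, -4*x) ≠ 0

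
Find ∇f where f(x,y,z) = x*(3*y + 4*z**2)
(3*y + 4*z**2, 3*x, 8*x*z)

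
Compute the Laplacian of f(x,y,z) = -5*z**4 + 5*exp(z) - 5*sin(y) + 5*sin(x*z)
-5*x**2*sin(x*z) - 5*z**2*sin(x*z) - 60*z**2 + 5*exp(z) + 5*sin(y)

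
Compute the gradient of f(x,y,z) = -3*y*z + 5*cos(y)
(0, -3*z - 5*sin(y), -3*y)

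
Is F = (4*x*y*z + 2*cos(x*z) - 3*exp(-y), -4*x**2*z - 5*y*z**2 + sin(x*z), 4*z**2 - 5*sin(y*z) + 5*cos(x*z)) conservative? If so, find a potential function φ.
No, ∇×F = (4*x**2 - x*cos(x*z) + 10*y*z - 5*z*cos(y*z), 4*x*y - 2*x*sin(x*z) + 5*z*sin(x*z), -12*x*z + z*cos(x*z) - 3*exp(-y)) ≠ 0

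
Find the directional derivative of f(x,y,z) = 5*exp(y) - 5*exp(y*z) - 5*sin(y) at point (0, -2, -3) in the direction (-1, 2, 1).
5*sqrt(6)*(1 - exp(2)*cos(2) + 4*exp(8))*exp(-2)/3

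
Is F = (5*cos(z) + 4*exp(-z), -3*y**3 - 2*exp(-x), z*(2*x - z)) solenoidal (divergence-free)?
No, ∇·F = 2*x - 9*y**2 - 2*z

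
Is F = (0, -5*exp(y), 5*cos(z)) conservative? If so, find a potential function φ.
Yes, F is conservative. φ = -5*exp(y) + 5*sin(z)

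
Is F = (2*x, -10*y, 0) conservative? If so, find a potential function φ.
Yes, F is conservative. φ = x**2 - 5*y**2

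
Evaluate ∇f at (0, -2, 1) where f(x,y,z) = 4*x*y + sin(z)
(-8, 0, cos(1))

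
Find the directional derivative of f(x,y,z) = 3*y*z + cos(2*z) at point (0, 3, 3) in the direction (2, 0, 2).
sqrt(2)*(9/2 - sin(6))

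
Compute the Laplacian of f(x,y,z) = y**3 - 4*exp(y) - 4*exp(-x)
6*y - 4*exp(y) - 4*exp(-x)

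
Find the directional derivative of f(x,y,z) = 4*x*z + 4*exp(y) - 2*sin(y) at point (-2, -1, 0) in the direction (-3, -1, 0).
sqrt(10)*(-2 + E*cos(1))*exp(-1)/5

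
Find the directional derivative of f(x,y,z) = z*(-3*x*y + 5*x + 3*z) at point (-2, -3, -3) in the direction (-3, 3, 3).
-22*sqrt(3)/3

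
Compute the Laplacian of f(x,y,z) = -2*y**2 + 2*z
-4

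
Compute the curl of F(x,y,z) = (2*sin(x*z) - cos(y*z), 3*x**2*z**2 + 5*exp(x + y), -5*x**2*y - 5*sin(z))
(x**2*(-6*z - 5), 10*x*y + 2*x*cos(x*z) + y*sin(y*z), 6*x*z**2 - z*sin(y*z) + 5*exp(x + y))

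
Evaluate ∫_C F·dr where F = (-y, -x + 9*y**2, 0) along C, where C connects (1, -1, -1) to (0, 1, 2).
5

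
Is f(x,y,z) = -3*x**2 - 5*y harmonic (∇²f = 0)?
No, ∇²f = -6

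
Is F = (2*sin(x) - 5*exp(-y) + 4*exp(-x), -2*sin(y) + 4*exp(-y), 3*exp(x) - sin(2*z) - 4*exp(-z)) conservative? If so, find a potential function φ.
No, ∇×F = (0, -3*exp(x), -5*exp(-y)) ≠ 0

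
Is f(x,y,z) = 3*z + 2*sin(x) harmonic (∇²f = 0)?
No, ∇²f = -2*sin(x)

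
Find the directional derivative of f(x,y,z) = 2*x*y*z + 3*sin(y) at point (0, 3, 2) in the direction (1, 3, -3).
3*sqrt(19)*(3*cos(3) + 4)/19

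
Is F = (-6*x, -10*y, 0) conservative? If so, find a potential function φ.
Yes, F is conservative. φ = -3*x**2 - 5*y**2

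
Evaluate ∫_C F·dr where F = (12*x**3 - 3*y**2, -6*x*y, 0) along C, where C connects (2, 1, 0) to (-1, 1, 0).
-36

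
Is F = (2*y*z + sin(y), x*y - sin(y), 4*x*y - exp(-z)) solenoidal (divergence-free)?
No, ∇·F = x - cos(y) + exp(-z)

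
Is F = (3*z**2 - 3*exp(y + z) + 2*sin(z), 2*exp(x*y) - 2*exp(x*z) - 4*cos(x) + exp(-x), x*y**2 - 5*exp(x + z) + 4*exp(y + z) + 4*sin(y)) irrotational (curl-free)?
No, ∇×F = (2*x*y + 2*x*exp(x*z) + 4*exp(y + z) + 4*cos(y), -y**2 + 6*z + 5*exp(x + z) - 3*exp(y + z) + 2*cos(z), 2*y*exp(x*y) - 2*z*exp(x*z) + 3*exp(y + z) + 4*sin(x) - exp(-x))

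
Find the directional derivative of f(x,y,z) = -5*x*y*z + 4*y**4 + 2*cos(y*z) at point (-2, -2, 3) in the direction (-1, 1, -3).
2*sqrt(11)*(-34 + 9*sin(6))/11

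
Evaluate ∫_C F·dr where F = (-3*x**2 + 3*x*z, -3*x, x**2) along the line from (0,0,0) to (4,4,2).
-136/3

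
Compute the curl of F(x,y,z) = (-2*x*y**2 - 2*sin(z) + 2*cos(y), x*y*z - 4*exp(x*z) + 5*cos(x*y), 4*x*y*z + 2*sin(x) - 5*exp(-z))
(x*(-y + 4*z + 4*exp(x*z)), -4*y*z - 2*cos(x) - 2*cos(z), 4*x*y + y*z - 5*y*sin(x*y) - 4*z*exp(x*z) + 2*sin(y))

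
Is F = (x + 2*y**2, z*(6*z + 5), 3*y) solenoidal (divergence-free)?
No, ∇·F = 1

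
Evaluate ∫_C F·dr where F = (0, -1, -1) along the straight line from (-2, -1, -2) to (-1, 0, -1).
-2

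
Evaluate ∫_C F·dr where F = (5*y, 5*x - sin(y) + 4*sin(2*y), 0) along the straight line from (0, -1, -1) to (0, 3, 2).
-2*cos(6) + cos(3) + 2*cos(2) - cos(1)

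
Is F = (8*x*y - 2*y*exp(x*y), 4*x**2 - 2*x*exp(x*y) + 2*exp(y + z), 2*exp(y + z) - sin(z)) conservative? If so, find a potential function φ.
Yes, F is conservative. φ = 4*x**2*y - 2*exp(x*y) + 2*exp(y + z) + cos(z)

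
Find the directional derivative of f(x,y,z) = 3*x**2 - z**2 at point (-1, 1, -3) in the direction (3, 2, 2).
-6*sqrt(17)/17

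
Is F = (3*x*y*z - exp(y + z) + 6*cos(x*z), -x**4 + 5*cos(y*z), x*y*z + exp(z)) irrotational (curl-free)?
No, ∇×F = (x*z + 5*y*sin(y*z), 3*x*y - 6*x*sin(x*z) - y*z - exp(y + z), -4*x**3 - 3*x*z + exp(y + z))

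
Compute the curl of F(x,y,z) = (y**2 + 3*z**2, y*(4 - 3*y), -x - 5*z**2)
(0, 6*z + 1, -2*y)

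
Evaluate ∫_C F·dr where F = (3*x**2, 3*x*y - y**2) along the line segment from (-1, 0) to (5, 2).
424/3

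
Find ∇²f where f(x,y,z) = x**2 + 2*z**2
6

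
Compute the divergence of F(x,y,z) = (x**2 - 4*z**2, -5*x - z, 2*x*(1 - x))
2*x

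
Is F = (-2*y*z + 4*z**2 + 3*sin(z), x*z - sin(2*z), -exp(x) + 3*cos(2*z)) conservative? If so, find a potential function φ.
No, ∇×F = (-x + 2*cos(2*z), -2*y + 8*z + exp(x) + 3*cos(z), 3*z) ≠ 0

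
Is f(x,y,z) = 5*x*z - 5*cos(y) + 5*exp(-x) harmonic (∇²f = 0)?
No, ∇²f = 5*cos(y) + 5*exp(-x)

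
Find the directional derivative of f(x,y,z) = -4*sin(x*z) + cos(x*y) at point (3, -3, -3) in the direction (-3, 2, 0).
3*sqrt(13)*(5*sin(9) - 12*cos(9))/13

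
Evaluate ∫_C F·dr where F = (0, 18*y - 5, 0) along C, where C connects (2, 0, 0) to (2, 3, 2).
66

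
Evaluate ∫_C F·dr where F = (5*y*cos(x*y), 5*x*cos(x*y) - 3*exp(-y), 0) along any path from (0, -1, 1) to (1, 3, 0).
-3*E + 3*exp(-3) + 5*sin(3)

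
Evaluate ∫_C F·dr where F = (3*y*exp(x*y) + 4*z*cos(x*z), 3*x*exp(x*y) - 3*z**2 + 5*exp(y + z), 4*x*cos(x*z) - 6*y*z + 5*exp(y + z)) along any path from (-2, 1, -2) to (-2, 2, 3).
-42 - 5*exp(-1) - 3*exp(-2) + 3*exp(-4) - 4*sin(6) - 4*sin(4) + 5*exp(5)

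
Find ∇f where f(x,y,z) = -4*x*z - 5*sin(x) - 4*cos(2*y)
(-4*z - 5*cos(x), 8*sin(2*y), -4*x)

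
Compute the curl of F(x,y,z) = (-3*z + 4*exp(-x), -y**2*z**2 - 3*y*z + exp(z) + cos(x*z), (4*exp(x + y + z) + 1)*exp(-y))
(x*sin(x*z) + 2*y**2*z + 3*y - exp(z) - exp(-y), -4*exp(x + z) - 3, -z*sin(x*z))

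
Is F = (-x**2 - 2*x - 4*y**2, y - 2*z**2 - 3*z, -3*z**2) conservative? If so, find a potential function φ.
No, ∇×F = (4*z + 3, 0, 8*y) ≠ 0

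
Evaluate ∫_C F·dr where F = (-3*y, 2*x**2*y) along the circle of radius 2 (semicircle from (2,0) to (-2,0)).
6*pi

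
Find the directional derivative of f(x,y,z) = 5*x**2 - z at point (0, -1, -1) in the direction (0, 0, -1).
1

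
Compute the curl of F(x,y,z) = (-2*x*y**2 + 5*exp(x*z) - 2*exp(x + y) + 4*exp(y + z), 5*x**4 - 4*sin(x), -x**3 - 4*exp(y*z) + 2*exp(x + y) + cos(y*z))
(-4*z*exp(y*z) - z*sin(y*z) + 2*exp(x + y), 3*x**2 + 5*x*exp(x*z) - 2*exp(x + y) + 4*exp(y + z), 20*x**3 + 4*x*y + 2*exp(x + y) - 4*exp(y + z) - 4*cos(x))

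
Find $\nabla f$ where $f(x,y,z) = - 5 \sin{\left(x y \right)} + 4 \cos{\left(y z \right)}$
(-5*y*cos(x*y), -5*x*cos(x*y) - 4*z*sin(y*z), -4*y*sin(y*z))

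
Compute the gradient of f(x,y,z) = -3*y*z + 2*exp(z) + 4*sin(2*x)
(8*cos(2*x), -3*z, -3*y + 2*exp(z))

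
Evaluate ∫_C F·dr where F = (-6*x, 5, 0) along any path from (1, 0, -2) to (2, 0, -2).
-9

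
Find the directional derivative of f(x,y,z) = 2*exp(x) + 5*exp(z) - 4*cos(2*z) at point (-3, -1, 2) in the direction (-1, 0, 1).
sqrt(2)*(8*exp(3)*sin(4) - 2 + 5*exp(5))*exp(-3)/2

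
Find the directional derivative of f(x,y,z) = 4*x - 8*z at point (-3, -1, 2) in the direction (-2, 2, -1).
0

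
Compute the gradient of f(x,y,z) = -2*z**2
(0, 0, -4*z)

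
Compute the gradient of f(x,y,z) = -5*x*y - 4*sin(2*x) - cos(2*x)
(-5*y + 2*sin(2*x) - 8*cos(2*x), -5*x, 0)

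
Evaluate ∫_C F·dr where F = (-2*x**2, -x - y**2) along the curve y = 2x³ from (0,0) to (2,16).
-4184/3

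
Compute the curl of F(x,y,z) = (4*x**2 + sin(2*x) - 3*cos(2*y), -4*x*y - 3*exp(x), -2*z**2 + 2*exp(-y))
(-2*exp(-y), 0, -4*y - 3*exp(x) - 6*sin(2*y))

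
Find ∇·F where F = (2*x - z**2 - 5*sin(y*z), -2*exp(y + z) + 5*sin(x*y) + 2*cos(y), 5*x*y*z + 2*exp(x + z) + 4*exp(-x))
5*x*y + 5*x*cos(x*y) + 2*exp(x + z) - 2*exp(y + z) - 2*sin(y) + 2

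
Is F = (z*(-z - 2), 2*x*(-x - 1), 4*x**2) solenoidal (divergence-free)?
Yes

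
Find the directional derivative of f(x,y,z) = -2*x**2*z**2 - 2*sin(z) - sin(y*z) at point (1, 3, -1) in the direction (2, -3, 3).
sqrt(22)*(-3*cos(1) + 2 - 6*cos(3))/11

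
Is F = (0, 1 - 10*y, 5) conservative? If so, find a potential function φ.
Yes, F is conservative. φ = -5*y**2 + y + 5*z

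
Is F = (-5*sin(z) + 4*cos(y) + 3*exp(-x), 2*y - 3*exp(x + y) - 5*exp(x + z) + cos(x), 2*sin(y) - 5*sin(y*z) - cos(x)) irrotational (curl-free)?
No, ∇×F = (-5*z*cos(y*z) + 5*exp(x + z) + 2*cos(y), -sin(x) - 5*cos(z), -3*exp(x + y) - 5*exp(x + z) - sin(x) + 4*sin(y))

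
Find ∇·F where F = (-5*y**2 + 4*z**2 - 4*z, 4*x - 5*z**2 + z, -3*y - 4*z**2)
-8*z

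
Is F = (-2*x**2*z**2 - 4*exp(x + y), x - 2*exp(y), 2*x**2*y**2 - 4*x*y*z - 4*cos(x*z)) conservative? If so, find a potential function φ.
No, ∇×F = (4*x*(x*y - z), -4*x**2*z - 4*x*y**2 + 4*y*z - 4*z*sin(x*z), 4*exp(x + y) + 1) ≠ 0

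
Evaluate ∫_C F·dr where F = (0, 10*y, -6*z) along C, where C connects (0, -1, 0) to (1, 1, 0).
0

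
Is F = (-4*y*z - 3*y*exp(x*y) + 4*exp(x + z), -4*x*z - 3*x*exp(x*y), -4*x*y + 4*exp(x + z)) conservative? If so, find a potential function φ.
Yes, F is conservative. φ = -4*x*y*z - 3*exp(x*y) + 4*exp(x + z)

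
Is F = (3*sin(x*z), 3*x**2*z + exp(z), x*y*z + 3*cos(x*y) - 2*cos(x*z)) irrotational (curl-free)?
No, ∇×F = (-3*x**2 + x*z - 3*x*sin(x*y) - exp(z), 3*x*cos(x*z) - y*z + 3*y*sin(x*y) - 2*z*sin(x*z), 6*x*z)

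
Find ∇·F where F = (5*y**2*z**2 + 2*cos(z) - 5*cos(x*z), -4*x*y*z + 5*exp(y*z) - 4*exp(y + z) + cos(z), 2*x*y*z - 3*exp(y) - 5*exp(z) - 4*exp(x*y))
2*x*y - 4*x*z + 5*z*exp(y*z) + 5*z*sin(x*z) - 5*exp(z) - 4*exp(y + z)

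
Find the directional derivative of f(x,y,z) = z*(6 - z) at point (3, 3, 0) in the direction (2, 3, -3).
-9*sqrt(22)/11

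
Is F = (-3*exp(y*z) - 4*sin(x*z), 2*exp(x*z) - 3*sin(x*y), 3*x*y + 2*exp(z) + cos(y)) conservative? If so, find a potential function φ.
No, ∇×F = (-2*x*exp(x*z) + 3*x - sin(y), -4*x*cos(x*z) - 3*y*exp(y*z) - 3*y, -3*y*cos(x*y) + 2*z*exp(x*z) + 3*z*exp(y*z)) ≠ 0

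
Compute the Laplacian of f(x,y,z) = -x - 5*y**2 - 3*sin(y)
3*sin(y) - 10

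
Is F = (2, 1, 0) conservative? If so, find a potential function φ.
Yes, F is conservative. φ = 2*x + y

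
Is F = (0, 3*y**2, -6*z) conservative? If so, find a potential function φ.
Yes, F is conservative. φ = y**3 - 3*z**2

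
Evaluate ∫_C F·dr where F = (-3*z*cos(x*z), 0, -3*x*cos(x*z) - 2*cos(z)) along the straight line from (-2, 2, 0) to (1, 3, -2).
5*sin(2)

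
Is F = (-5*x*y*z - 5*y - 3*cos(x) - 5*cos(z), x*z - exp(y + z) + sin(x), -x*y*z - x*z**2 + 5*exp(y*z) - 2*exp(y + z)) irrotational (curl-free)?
No, ∇×F = (-x*z - x + 5*z*exp(y*z) - exp(y + z), -5*x*y + y*z + z**2 + 5*sin(z), 5*x*z + z + cos(x) + 5)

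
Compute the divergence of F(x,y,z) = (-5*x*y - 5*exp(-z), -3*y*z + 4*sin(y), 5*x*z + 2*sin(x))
5*x - 5*y - 3*z + 4*cos(y)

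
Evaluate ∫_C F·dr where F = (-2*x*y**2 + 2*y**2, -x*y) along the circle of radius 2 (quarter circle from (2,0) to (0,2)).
-16/3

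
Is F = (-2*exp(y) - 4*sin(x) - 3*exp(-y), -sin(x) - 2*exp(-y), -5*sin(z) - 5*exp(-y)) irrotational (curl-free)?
No, ∇×F = (5*exp(-y), 0, -cos(x) + 5*sinh(y) - cosh(y))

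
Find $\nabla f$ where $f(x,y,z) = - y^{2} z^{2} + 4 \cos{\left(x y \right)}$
(-4*y*sin(x*y), -4*x*sin(x*y) - 2*y*z**2, -2*y**2*z)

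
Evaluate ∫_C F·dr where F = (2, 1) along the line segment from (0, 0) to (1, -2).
0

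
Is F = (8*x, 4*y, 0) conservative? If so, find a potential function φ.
Yes, F is conservative. φ = 4*x**2 + 2*y**2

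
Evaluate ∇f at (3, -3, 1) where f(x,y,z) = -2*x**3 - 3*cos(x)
(-54 + 3*sin(3), 0, 0)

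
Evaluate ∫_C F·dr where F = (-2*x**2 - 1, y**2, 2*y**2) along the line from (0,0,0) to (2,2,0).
-14/3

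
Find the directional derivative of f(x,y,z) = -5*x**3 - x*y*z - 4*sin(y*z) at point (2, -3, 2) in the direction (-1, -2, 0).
2*sqrt(5)*(8*cos(6) + 31)/5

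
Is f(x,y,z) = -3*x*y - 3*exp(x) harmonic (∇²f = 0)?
No, ∇²f = -3*exp(x)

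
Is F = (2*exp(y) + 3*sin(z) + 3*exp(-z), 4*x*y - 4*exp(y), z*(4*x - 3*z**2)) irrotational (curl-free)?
No, ∇×F = (0, -4*z + 3*cos(z) - 3*exp(-z), 4*y - 2*exp(y))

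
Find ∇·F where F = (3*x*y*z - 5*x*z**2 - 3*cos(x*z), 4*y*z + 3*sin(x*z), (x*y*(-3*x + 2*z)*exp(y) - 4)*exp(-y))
2*x*y + 3*y*z - 5*z**2 + 3*z*sin(x*z) + 4*z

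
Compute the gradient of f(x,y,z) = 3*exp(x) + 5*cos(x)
(3*exp(x) - 5*sin(x), 0, 0)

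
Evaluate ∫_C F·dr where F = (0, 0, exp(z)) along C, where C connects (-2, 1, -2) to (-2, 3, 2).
2*sinh(2)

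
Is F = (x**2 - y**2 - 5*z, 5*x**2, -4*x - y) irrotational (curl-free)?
No, ∇×F = (-1, -1, 10*x + 2*y)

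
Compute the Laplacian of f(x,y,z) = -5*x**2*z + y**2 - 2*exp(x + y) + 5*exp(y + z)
-10*z - 4*exp(x + y) + 10*exp(y + z) + 2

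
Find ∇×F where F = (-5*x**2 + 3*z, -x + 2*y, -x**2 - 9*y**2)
(-18*y, 2*x + 3, -1)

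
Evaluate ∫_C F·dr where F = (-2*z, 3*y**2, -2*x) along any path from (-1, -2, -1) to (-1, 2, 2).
22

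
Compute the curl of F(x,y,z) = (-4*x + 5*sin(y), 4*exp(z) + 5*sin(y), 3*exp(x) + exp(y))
(exp(y) - 4*exp(z), -3*exp(x), -5*cos(y))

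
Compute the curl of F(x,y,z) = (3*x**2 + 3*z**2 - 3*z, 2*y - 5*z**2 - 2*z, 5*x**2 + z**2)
(10*z + 2, -10*x + 6*z - 3, 0)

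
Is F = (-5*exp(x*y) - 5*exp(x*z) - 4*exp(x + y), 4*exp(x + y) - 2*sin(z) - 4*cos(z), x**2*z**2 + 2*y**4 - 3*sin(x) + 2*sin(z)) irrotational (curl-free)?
No, ∇×F = (8*y**3 - 4*sin(z) + 2*cos(z), -2*x*z**2 - 5*x*exp(x*z) + 3*cos(x), 5*x*exp(x*y) + 8*exp(x + y))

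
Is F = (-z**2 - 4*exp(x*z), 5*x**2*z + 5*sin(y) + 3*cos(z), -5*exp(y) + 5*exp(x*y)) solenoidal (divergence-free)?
No, ∇·F = -4*z*exp(x*z) + 5*cos(y)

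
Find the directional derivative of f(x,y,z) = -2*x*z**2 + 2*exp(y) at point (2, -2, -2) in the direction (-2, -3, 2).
6*sqrt(17)*(-1 + 8*exp(2))*exp(-2)/17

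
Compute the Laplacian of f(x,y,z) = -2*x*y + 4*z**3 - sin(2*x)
24*z + 4*sin(2*x)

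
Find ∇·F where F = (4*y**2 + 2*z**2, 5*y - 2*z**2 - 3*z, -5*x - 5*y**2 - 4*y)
5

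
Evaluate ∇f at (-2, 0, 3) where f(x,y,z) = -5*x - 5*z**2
(-5, 0, -30)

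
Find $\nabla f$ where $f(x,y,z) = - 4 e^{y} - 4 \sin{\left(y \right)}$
(0, -4*exp(y) - 4*cos(y), 0)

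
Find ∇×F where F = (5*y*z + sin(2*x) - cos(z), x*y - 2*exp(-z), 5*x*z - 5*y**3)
(-15*y**2 - 2*exp(-z), 5*y - 5*z + sin(z), y - 5*z)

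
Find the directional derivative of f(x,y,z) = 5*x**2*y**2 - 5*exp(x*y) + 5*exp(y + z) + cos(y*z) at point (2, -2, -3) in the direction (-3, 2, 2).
10*sqrt(17)*(-40*exp(5) + exp(5)*sin(6) - 5*E + 2)*exp(-5)/17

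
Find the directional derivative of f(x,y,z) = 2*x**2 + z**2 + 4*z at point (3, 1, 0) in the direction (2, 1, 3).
18*sqrt(14)/7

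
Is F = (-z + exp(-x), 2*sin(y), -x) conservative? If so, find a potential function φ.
Yes, F is conservative. φ = -x*z - 2*cos(y) - exp(-x)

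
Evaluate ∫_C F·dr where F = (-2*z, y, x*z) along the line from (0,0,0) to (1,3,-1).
35/6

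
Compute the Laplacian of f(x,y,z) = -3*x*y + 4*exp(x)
4*exp(x)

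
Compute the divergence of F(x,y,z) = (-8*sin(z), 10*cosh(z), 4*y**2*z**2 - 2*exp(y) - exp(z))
8*y**2*z - exp(z)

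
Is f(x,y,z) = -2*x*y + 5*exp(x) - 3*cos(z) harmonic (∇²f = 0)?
No, ∇²f = 5*exp(x) + 3*cos(z)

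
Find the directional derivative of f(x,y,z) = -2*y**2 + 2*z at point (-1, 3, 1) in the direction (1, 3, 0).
-18*sqrt(10)/5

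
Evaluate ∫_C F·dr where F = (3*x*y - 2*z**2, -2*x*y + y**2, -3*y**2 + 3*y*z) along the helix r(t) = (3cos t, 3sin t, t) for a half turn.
-60 - 9*pi/2 + 6*pi**2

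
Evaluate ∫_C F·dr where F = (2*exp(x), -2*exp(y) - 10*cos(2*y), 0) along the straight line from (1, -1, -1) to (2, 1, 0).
-4*E - 10*sin(2) + 2*exp(-1) + 2*exp(2)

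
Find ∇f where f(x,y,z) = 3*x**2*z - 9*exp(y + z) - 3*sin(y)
(6*x*z, -9*exp(y + z) - 3*cos(y), 3*x**2 - 9*exp(y + z))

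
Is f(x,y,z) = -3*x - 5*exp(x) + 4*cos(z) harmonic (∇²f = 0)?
No, ∇²f = -5*exp(x) - 4*cos(z)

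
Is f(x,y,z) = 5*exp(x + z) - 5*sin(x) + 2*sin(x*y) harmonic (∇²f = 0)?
No, ∇²f = -2*x**2*sin(x*y) - 2*y**2*sin(x*y) + 10*exp(x + z) + 5*sin(x)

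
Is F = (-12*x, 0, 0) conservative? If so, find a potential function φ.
Yes, F is conservative. φ = -6*x**2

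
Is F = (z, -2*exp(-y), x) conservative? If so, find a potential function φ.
Yes, F is conservative. φ = x*z + 2*exp(-y)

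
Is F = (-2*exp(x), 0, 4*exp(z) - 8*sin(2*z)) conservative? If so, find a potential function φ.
Yes, F is conservative. φ = -2*exp(x) + 4*exp(z) + 4*cos(2*z)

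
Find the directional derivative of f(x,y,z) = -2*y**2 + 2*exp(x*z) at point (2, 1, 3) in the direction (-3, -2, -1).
sqrt(14)*(4 - 11*exp(6))/7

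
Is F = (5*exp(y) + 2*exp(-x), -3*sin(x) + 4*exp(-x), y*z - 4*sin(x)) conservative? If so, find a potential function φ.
No, ∇×F = (z, 4*cos(x), -5*exp(y) - 3*cos(x) - 4*exp(-x)) ≠ 0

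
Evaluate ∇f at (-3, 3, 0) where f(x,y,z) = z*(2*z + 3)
(0, 0, 3)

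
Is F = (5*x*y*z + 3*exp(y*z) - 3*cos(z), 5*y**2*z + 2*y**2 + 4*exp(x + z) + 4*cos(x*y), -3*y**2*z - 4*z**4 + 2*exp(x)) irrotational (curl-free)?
No, ∇×F = (-5*y**2 - 6*y*z - 4*exp(x + z), 5*x*y + 3*y*exp(y*z) - 2*exp(x) + 3*sin(z), -5*x*z - 4*y*sin(x*y) - 3*z*exp(y*z) + 4*exp(x + z))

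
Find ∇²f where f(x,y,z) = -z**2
-2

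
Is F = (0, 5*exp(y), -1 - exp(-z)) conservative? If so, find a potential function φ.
Yes, F is conservative. φ = -z + 5*exp(y) + exp(-z)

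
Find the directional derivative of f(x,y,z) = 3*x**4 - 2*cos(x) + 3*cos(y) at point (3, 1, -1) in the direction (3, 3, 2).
3*sqrt(22)*(-3*sin(1) + 2*sin(3) + 324)/22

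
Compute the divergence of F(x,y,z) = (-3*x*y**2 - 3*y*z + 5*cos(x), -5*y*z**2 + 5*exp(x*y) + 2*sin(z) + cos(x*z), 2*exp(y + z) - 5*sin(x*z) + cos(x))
5*x*exp(x*y) - 5*x*cos(x*z) - 3*y**2 - 5*z**2 + 2*exp(y + z) - 5*sin(x)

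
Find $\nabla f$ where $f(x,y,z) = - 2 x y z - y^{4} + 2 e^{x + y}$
(-2*y*z + 2*exp(x + y), -2*x*z - 4*y**3 + 2*exp(x + y), -2*x*y)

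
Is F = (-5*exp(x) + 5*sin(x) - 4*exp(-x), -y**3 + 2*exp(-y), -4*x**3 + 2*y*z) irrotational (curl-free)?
No, ∇×F = (2*z, 12*x**2, 0)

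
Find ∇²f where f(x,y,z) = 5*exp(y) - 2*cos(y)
5*exp(y) + 2*cos(y)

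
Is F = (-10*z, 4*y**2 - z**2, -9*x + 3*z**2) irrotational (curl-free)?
No, ∇×F = (2*z, -1, 0)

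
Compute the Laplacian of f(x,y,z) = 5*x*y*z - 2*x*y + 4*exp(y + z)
8*exp(y + z)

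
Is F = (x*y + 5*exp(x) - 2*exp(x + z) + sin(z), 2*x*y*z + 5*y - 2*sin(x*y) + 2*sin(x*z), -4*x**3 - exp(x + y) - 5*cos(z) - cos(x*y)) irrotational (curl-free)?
No, ∇×F = (-2*x*y + x*sin(x*y) - 2*x*cos(x*z) - exp(x + y), 12*x**2 - y*sin(x*y) + exp(x + y) - 2*exp(x + z) + cos(z), -x + 2*y*z - 2*y*cos(x*y) + 2*z*cos(x*z))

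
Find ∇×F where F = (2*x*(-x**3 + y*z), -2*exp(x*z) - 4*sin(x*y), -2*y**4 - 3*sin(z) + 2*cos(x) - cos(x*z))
(2*x*exp(x*z) - 8*y**3, 2*x*y - z*sin(x*z) + 2*sin(x), -2*x*z - 4*y*cos(x*y) - 2*z*exp(x*z))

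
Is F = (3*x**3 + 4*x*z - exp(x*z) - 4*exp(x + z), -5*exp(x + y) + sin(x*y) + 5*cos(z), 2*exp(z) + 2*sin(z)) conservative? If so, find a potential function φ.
No, ∇×F = (5*sin(z), -x*exp(x*z) + 4*x - 4*exp(x + z), y*cos(x*y) - 5*exp(x + y)) ≠ 0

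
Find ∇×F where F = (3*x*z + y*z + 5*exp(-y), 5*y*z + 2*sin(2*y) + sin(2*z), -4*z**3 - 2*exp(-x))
(-5*y - 2*cos(2*z), 3*x + y - 2*exp(-x), -z + 5*exp(-y))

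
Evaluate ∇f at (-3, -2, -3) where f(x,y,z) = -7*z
(0, 0, -7)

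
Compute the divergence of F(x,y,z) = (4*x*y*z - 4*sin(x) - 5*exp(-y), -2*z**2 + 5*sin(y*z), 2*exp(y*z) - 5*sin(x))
4*y*z + 2*y*exp(y*z) + 5*z*cos(y*z) - 4*cos(x)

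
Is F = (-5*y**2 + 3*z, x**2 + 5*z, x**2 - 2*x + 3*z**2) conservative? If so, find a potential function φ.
No, ∇×F = (-5, 5 - 2*x, 2*x + 10*y) ≠ 0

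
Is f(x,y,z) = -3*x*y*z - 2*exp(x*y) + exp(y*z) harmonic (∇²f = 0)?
No, ∇²f = -2*x**2*exp(x*y) - 2*y**2*exp(x*y) + y**2*exp(y*z) + z**2*exp(y*z)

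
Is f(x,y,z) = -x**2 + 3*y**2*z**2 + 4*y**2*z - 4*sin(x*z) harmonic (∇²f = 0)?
No, ∇²f = 4*x**2*sin(x*z) + 6*y**2 + 4*z**2*sin(x*z) + 2*z*(3*z + 4) - 2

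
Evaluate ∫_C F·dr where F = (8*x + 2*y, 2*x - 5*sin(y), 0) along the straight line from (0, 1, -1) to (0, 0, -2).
5 - 5*cos(1)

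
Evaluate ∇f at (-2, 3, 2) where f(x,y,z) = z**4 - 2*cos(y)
(0, 2*sin(3), 32)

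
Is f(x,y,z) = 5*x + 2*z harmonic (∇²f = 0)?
Yes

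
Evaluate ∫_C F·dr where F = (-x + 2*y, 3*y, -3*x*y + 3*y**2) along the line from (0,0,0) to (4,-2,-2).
-34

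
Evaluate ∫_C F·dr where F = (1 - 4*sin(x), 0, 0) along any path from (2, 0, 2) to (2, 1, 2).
0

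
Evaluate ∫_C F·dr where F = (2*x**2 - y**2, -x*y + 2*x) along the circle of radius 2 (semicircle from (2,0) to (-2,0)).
-16/3 + 4*pi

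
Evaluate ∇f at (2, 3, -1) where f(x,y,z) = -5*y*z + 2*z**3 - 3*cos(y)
(0, 3*sin(3) + 5, -9)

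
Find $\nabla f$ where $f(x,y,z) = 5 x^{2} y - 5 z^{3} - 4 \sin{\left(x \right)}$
(10*x*y - 4*cos(x), 5*x**2, -15*z**2)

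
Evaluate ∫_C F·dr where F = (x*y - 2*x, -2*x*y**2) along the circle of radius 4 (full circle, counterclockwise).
-128*pi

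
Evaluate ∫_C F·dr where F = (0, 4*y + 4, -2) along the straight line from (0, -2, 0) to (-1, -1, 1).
-4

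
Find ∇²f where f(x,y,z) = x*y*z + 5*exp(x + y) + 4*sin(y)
10*exp(x + y) - 4*sin(y)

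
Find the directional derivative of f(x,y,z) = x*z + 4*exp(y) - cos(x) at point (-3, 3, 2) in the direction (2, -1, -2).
-4*exp(3)/3 - 2*sin(3)/3 + 10/3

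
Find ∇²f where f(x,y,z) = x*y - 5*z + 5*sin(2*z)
-20*sin(2*z)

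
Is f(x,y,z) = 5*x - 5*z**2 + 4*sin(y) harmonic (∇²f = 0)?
No, ∇²f = -4*sin(y) - 10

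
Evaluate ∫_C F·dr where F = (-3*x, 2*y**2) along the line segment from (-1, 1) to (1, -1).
-4/3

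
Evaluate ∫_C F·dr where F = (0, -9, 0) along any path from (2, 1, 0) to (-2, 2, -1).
-9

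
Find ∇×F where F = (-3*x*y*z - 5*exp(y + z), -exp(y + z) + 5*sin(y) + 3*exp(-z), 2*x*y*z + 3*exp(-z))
(2*x*z + exp(y + z) + 3*exp(-z), -3*x*y - 2*y*z - 5*exp(y + z), 3*x*z + 5*exp(y + z))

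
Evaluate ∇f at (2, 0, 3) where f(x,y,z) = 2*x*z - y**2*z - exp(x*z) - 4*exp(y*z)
(6 - 3*exp(6), -12, 4 - 2*exp(6))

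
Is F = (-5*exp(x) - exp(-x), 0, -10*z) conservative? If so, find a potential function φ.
Yes, F is conservative. φ = -5*z**2 - 5*exp(x) + exp(-x)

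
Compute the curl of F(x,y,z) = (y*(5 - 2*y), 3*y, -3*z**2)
(0, 0, 4*y - 5)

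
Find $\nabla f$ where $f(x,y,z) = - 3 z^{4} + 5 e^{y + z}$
(0, 5*exp(y + z), -12*z**3 + 5*exp(y + z))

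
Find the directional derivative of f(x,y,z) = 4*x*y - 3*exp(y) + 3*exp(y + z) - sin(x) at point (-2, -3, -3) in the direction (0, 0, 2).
3*exp(-6)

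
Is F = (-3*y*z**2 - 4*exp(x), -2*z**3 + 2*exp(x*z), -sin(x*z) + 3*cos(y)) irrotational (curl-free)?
No, ∇×F = (-2*x*exp(x*z) + 6*z**2 - 3*sin(y), z*(-6*y + cos(x*z)), z*(3*z + 2*exp(x*z)))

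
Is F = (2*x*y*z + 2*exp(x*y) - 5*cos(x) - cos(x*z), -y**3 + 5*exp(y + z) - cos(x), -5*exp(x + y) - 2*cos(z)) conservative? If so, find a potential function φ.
No, ∇×F = (-5*exp(x + y) - 5*exp(y + z), 2*x*y + x*sin(x*z) + 5*exp(x + y), -2*x*z - 2*x*exp(x*y) + sin(x)) ≠ 0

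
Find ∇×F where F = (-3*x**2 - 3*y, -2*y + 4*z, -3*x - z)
(-4, 3, 3)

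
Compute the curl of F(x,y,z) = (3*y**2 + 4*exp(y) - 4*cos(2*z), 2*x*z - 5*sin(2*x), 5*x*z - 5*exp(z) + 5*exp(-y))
(-2*x - 5*exp(-y), -5*z + 8*sin(2*z), -6*y + 2*z - 4*exp(y) - 10*cos(2*x))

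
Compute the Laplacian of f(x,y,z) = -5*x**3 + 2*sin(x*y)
-2*x**2*sin(x*y) - 30*x - 2*y**2*sin(x*y)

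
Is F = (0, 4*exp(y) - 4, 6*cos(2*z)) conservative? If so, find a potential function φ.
Yes, F is conservative. φ = -4*y + 4*exp(y) + 3*sin(2*z)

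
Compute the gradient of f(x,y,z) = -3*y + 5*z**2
(0, -3, 10*z)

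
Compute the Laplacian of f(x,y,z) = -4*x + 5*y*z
0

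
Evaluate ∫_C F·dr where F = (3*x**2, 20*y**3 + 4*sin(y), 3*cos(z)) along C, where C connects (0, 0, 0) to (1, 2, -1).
-3*sin(1) - 4*cos(2) + 85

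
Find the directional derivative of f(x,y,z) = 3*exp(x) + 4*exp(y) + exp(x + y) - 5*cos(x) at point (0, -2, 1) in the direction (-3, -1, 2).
sqrt(14)*(-9*exp(2) - 8)*exp(-2)/14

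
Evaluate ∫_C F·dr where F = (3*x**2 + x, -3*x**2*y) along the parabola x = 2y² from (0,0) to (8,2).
416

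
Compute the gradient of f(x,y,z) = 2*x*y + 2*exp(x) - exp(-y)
(2*y + 2*exp(x), 2*x + exp(-y), 0)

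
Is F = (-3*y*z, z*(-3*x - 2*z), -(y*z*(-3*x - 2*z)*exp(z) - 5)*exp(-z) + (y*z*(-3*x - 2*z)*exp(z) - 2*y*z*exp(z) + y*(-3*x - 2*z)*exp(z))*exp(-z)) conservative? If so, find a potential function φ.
Yes, F is conservative. φ = (y*z*(-3*x - 2*z)*exp(z) - 5)*exp(-z)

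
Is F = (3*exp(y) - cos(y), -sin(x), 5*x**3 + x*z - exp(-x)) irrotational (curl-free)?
No, ∇×F = (0, -15*x**2 - z - exp(-x), -3*exp(y) - sin(y) - cos(x))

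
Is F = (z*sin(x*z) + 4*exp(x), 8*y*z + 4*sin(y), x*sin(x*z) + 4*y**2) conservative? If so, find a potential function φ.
Yes, F is conservative. φ = 4*y**2*z + 4*exp(x) - 4*cos(y) - cos(x*z)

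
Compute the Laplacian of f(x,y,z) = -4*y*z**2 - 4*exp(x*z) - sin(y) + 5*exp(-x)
-4*x**2*exp(x*z) - 8*y - 4*z**2*exp(x*z) + sin(y) + 5*exp(-x)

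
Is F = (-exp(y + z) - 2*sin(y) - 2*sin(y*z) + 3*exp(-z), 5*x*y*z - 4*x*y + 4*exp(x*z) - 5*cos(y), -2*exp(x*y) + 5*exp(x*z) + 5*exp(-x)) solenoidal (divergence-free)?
No, ∇·F = 5*x*z + 5*x*exp(x*z) - 4*x + 5*sin(y)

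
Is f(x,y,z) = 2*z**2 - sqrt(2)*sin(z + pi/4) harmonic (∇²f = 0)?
No, ∇²f = sqrt(2)*sin(z + pi/4) + 4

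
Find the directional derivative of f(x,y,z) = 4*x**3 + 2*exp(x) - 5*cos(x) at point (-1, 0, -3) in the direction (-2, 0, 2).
sqrt(2)*(-E*(12 - 5*sin(1)) - 2)*exp(-1)/2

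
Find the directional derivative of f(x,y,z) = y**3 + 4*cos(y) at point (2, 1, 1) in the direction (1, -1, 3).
sqrt(11)*(-3 + 4*sin(1))/11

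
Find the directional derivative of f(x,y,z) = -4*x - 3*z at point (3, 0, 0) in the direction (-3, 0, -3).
7*sqrt(2)/2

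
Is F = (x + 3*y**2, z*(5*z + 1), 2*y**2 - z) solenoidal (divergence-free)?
Yes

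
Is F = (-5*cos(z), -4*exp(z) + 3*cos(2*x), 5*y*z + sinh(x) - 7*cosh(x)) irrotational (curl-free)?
No, ∇×F = (5*z + 4*exp(z), 5*sin(z) + 7*sinh(x) - cosh(x), -6*sin(2*x))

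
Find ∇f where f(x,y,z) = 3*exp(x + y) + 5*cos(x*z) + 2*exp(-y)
(-5*z*sin(x*z) + 3*exp(x + y), (3*exp(x + 2*y) - 2)*exp(-y), -5*x*sin(x*z))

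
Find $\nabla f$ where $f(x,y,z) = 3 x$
(3, 0, 0)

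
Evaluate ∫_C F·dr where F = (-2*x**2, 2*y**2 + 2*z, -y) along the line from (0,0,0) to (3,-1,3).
-121/6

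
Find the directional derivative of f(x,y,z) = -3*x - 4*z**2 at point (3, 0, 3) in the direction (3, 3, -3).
7*sqrt(3)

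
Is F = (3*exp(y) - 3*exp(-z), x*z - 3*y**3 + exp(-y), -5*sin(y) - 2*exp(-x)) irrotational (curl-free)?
No, ∇×F = (-x - 5*cos(y), 3*exp(-z) - 2*exp(-x), z - 3*exp(y))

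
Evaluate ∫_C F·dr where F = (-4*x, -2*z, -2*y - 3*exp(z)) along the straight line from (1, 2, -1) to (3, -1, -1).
-22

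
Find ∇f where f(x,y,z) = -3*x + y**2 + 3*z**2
(-3, 2*y, 6*z)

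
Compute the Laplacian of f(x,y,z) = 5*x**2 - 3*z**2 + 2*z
4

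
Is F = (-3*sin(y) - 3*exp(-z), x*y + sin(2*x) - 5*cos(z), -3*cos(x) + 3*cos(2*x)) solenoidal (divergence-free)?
No, ∇·F = x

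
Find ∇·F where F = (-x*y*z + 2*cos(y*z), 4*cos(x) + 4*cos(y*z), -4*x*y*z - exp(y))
-4*x*y - y*z - 4*z*sin(y*z)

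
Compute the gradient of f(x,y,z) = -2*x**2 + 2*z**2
(-4*x, 0, 4*z)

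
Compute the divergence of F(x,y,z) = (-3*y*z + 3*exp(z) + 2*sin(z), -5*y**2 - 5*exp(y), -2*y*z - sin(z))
-12*y - 5*exp(y) - cos(z)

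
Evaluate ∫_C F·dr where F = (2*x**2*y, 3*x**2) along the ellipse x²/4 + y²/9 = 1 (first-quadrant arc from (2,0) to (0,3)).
24 - 3*pi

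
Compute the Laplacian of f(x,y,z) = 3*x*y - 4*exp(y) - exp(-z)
-4*exp(y) - exp(-z)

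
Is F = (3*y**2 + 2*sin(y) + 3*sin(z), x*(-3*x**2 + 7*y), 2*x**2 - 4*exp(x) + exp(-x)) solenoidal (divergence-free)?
No, ∇·F = 7*x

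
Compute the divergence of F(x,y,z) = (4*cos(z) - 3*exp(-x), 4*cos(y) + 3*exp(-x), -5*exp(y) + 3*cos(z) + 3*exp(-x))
-4*sin(y) - 3*sin(z) + 3*exp(-x)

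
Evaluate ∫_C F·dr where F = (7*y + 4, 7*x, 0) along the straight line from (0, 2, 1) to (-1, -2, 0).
10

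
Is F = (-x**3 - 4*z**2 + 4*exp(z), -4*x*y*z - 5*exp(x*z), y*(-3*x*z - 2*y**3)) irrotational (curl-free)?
No, ∇×F = (4*x*y - 3*x*z + 5*x*exp(x*z) - 8*y**3, 3*y*z - 8*z + 4*exp(z), z*(-4*y - 5*exp(x*z)))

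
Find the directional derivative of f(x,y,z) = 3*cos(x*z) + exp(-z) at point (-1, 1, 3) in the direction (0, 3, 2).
-2*sqrt(13)*(1 + 3*exp(3)*sin(3))*exp(-3)/13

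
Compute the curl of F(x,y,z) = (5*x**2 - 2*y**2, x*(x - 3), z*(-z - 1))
(0, 0, 2*x + 4*y - 3)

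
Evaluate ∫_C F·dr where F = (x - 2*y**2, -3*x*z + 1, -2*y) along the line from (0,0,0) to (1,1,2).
-19/6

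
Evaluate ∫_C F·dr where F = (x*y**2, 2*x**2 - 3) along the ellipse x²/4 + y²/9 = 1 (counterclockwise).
0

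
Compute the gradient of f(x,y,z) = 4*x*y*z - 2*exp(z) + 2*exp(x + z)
(4*y*z + 2*exp(x + z), 4*x*z, 4*x*y - 2*exp(z) + 2*exp(x + z))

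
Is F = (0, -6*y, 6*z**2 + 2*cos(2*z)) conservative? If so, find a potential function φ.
Yes, F is conservative. φ = -3*y**2 + 2*z**3 + sin(2*z)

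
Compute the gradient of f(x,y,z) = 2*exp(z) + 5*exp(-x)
(-5*exp(-x), 0, 2*exp(z))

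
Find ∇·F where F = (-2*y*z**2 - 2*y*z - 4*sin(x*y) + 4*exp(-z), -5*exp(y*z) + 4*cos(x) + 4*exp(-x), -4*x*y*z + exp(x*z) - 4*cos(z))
-4*x*y + x*exp(x*z) - 4*y*cos(x*y) - 5*z*exp(y*z) + 4*sin(z)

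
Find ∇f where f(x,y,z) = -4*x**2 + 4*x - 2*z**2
(4 - 8*x, 0, -4*z)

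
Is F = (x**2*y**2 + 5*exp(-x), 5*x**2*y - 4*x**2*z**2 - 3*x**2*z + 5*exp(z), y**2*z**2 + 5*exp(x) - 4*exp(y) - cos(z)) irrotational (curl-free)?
No, ∇×F = (8*x**2*z + 3*x**2 + 2*y*z**2 - 4*exp(y) - 5*exp(z), -5*exp(x), 2*x*(-x*y + 5*y - 4*z**2 - 3*z))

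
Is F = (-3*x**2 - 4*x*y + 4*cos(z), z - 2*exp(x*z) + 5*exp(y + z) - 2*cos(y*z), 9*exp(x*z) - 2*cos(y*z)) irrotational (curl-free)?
No, ∇×F = (2*x*exp(x*z) - 2*y*sin(y*z) + 2*z*sin(y*z) - 5*exp(y + z) - 1, -9*z*exp(x*z) - 4*sin(z), 4*x - 2*z*exp(x*z))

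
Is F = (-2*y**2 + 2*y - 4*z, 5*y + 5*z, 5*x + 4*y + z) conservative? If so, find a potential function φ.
No, ∇×F = (-1, -9, 4*y - 2) ≠ 0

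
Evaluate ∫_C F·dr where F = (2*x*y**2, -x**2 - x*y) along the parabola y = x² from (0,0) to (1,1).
-17/30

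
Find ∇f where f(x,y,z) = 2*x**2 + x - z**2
(4*x + 1, 0, -2*z)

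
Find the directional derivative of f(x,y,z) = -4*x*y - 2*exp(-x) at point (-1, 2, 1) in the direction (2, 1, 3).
2*sqrt(14)*(-3 + E)/7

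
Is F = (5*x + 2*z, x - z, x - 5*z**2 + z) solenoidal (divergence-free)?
No, ∇·F = 6 - 10*z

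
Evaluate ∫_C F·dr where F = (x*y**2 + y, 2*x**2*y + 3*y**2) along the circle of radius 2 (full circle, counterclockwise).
-4*pi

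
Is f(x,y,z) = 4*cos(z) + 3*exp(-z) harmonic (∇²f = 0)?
No, ∇²f = -4*cos(z) + 3*exp(-z)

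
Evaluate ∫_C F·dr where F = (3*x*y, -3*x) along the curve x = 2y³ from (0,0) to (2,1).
51/14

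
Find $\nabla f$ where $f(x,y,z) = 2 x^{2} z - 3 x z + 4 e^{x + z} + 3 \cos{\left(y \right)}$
(4*x*z - 3*z + 4*exp(x + z), -3*sin(y), 2*x**2 - 3*x + 4*exp(x + z))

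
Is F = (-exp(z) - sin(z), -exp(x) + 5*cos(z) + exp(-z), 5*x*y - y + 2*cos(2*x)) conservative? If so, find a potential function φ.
No, ∇×F = (5*x + 5*sin(z) - 1 + exp(-z), -5*y - exp(z) + 4*sin(2*x) - cos(z), -exp(x)) ≠ 0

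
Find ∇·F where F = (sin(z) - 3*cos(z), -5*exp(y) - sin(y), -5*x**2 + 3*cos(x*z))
-3*x*sin(x*z) - 5*exp(y) - cos(y)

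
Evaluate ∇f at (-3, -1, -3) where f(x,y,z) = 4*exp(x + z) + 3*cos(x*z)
(4*exp(-6) + 9*sin(9), 0, 4*exp(-6) + 9*sin(9))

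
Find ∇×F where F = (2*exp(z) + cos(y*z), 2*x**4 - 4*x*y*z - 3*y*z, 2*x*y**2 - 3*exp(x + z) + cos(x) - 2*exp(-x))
(y*(8*x + 3), -2*y**2 - y*sin(y*z) + 2*exp(z) + 3*exp(x + z) + sin(x) - 2*exp(-x), 8*x**3 - 4*y*z + z*sin(y*z))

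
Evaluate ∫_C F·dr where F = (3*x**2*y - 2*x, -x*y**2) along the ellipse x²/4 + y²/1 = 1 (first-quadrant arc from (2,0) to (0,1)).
4 - 13*pi/8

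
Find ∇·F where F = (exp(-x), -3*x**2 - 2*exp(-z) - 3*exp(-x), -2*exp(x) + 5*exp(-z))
-5*exp(-z) - exp(-x)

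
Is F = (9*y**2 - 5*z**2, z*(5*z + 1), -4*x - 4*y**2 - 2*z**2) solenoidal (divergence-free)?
No, ∇·F = -4*z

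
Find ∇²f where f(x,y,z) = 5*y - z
0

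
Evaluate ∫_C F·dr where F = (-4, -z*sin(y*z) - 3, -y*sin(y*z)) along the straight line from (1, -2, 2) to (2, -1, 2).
-7 + cos(2) - cos(4)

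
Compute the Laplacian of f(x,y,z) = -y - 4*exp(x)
-4*exp(x)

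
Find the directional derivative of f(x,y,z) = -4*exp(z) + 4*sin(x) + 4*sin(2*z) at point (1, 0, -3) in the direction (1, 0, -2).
4*sqrt(5)*(-4*exp(3)*cos(6) + 2 + exp(3)*cos(1))*exp(-3)/5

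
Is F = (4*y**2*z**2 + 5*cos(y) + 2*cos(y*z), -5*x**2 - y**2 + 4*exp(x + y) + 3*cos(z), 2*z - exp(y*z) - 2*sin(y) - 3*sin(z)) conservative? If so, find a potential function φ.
No, ∇×F = (-z*exp(y*z) + 3*sin(z) - 2*cos(y), 2*y*(4*y*z - sin(y*z)), -10*x - 8*y*z**2 + 2*z*sin(y*z) + 4*exp(x + y) + 5*sin(y)) ≠ 0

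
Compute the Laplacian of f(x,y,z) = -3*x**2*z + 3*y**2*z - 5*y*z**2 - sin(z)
-10*y + sin(z)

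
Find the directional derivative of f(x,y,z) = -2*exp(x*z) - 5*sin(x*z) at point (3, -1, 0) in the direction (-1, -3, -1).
21*sqrt(11)/11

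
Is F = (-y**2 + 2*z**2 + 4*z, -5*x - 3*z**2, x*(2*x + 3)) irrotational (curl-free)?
No, ∇×F = (6*z, -4*x + 4*z + 1, 2*y - 5)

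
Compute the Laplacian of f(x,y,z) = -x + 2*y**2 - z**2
2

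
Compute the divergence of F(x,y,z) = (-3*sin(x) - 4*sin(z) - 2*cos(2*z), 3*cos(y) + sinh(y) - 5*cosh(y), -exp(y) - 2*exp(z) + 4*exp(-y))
-2*exp(z) - 3*sin(y) - 3*cos(x) - 5*sinh(y) + cosh(y)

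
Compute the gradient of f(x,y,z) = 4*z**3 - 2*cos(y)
(0, 2*sin(y), 12*z**2)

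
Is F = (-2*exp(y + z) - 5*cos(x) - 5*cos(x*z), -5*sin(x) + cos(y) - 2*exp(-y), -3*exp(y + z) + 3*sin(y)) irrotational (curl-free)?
No, ∇×F = (-3*exp(y + z) + 3*cos(y), 5*x*sin(x*z) - 2*exp(y + z), 2*exp(y + z) - 5*cos(x))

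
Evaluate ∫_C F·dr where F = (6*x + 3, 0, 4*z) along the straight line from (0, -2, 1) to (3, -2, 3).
52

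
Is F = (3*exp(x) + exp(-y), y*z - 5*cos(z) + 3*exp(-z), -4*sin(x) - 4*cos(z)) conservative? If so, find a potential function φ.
No, ∇×F = (-y - 5*sin(z) + 3*exp(-z), 4*cos(x), exp(-y)) ≠ 0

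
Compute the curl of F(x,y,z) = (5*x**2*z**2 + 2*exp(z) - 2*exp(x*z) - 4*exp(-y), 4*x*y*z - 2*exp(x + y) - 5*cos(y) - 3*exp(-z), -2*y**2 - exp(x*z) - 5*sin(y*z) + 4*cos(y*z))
(-4*x*y - 4*y - 4*z*sin(y*z) - 5*z*cos(y*z) - 3*exp(-z), 10*x**2*z - 2*x*exp(x*z) + z*exp(x*z) + 2*exp(z), 4*y*z - 2*exp(x + y) - 4*exp(-y))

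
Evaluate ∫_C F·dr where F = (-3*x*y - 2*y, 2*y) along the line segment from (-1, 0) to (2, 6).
-9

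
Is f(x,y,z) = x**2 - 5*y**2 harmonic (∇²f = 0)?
No, ∇²f = -8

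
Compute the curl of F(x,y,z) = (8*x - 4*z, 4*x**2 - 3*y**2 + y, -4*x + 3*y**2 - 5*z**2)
(6*y, 0, 8*x)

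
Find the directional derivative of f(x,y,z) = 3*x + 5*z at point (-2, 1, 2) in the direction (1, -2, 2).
13/3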